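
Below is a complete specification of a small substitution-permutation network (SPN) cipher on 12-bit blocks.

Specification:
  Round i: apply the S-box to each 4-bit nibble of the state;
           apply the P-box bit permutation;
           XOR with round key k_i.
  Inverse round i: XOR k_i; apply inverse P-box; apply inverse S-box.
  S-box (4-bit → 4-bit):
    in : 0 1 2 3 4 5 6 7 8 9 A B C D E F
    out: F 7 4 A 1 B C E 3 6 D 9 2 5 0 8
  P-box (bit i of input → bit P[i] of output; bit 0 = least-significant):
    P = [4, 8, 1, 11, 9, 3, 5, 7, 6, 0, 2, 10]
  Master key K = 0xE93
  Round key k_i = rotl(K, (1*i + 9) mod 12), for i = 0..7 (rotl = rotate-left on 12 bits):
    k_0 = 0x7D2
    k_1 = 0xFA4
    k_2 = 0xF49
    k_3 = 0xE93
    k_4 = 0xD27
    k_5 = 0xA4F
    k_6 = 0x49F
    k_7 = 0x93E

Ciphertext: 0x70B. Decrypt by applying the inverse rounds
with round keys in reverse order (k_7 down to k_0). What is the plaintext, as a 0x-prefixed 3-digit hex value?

s_0 = ciphertext = 0x70B
s_1 = InvRound(s_0, k_7) = 0x7DB
s_2 = InvRound(s_1, k_6) = 0xD4C
s_3 = InvRound(s_2, k_5) = 0x349
s_4 = InvRound(s_3, k_4) = 0xA16
s_5 = InvRound(s_4, k_3) = 0x7FE
s_6 = InvRound(s_5, k_2) = 0x96A
s_7 = InvRound(s_6, k_1) = 0xA52
s_8 = InvRound(s_7, k_0) = 0xFF3

0xFF3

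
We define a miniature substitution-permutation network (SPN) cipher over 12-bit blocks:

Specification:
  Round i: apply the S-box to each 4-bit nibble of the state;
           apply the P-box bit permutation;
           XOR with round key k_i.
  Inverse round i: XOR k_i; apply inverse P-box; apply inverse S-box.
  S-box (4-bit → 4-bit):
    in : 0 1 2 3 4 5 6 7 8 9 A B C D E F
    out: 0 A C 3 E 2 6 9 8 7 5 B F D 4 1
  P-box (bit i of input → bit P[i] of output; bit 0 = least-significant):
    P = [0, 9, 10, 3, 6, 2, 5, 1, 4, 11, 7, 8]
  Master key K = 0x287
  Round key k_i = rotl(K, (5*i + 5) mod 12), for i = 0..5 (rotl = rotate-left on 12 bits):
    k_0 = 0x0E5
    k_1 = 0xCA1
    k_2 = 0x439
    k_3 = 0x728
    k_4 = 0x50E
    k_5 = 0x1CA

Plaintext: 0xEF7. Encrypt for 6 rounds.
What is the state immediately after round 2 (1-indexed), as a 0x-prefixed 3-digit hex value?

0xA8A

s_0 = plaintext = 0xEF7
s_1 = Round(s_0, k_0) = 0x02C
s_2 = Round(s_1, k_1) = 0xA8A
s_3 = Round(s_2, k_2) = 0x0AA
s_4 = Round(s_3, k_3) = 0x349
s_5 = Round(s_4, k_4) = 0xB39
s_6 = Round(s_5, k_5) = 0xE9F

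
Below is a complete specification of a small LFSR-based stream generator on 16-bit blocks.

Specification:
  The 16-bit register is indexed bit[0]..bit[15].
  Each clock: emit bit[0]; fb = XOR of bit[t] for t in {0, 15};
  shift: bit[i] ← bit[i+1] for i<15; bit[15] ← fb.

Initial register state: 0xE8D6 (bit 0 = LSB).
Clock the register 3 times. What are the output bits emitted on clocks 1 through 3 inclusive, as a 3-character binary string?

reg_0 = 0xE8D6
clock 1: out=0, reg = 0xF46B
clock 2: out=1, reg = 0x7A35
clock 3: out=1, reg = 0xBD1A

011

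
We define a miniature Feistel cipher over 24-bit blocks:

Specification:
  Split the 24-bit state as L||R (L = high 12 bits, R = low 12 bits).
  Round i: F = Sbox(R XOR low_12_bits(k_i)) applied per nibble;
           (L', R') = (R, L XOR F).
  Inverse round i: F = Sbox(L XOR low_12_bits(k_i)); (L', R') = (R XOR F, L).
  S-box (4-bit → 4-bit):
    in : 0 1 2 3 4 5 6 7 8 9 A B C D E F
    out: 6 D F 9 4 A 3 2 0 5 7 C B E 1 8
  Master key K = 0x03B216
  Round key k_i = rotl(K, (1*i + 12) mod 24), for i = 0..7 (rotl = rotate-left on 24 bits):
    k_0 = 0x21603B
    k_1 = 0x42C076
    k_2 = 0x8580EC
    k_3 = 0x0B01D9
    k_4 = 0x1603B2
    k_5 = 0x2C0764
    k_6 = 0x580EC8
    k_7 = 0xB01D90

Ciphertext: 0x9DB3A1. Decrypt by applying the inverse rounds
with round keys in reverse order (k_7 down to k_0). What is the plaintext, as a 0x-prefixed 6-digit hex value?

s_0 = ciphertext = 0x9DB3A1
s_1 = InvRound(s_0, k_7) = 0x7ED9DB
s_2 = InvRound(s_1, k_6) = 0xC217ED
s_3 = InvRound(s_2, k_5) = 0xBA7C21
s_4 = InvRound(s_3, k_4) = 0xCFBBA7
s_5 = InvRound(s_4, k_3) = 0x558CFB
s_6 = InvRound(s_5, k_2) = 0x63F558
s_7 = InvRound(s_6, k_1) = 0x61D63F
s_8 = InvRound(s_7, k_0) = 0x5CC61D

0x5CC61D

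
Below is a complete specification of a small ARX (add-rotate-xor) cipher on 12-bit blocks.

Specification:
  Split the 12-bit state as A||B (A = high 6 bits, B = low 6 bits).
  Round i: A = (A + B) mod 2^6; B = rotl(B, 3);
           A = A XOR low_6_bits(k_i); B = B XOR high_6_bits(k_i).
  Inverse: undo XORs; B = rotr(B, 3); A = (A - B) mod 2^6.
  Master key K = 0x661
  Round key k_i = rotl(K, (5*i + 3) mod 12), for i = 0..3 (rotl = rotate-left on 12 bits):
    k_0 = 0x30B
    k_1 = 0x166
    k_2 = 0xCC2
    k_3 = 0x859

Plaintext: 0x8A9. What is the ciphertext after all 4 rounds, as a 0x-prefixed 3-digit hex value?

0x272

s_0 = plaintext = 0x8A9
s_1 = Round(s_0, k_0) = 0x001
s_2 = Round(s_1, k_1) = 0x9CD
s_3 = Round(s_2, k_2) = 0xD9A
s_4 = Round(s_3, k_3) = 0x272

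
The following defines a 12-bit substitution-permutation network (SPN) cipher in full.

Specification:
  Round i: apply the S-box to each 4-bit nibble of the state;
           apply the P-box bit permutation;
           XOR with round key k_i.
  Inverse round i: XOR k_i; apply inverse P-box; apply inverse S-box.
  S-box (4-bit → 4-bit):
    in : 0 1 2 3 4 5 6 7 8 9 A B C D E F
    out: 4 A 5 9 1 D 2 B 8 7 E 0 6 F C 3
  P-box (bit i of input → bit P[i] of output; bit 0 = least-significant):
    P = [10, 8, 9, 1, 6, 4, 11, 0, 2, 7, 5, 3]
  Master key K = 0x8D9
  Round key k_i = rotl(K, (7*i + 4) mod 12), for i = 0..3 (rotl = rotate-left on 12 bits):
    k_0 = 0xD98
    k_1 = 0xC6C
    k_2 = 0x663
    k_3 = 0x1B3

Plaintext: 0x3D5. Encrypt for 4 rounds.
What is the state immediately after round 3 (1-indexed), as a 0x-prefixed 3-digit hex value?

s_0 = plaintext = 0x3D5
s_1 = Round(s_0, k_0) = 0x3C7
s_2 = Round(s_1, k_1) = 0x172
s_3 = Round(s_2, k_2) = 0x0BA
s_4 = Round(s_3, k_3) = 0x291

0x0BA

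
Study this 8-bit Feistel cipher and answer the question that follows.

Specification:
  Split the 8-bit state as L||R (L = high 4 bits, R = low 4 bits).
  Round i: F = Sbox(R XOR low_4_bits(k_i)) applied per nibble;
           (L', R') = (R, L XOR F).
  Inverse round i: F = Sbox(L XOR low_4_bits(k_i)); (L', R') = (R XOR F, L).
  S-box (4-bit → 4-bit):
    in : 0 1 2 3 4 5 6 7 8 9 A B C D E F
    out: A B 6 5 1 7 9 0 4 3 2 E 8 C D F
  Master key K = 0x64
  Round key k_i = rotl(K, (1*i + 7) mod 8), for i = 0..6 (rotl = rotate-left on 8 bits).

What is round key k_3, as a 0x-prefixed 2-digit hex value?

0x91

K = 0x64
k_0 = rotl(K, (1*0+7) mod 8) = rotl(K, 7) = 0x32
k_1 = rotl(K, (1*1+7) mod 8) = rotl(K, 0) = 0x64
k_2 = rotl(K, (1*2+7) mod 8) = rotl(K, 1) = 0xC8
k_3 = rotl(K, (1*3+7) mod 8) = rotl(K, 2) = 0x91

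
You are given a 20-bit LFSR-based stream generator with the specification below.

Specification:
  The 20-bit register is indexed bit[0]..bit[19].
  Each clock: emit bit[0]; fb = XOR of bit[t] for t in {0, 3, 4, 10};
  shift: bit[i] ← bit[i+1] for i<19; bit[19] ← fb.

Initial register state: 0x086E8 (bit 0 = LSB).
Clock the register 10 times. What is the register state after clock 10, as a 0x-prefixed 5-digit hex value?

0x9E821

reg_0 = 0x086E8
clock 1: out=0, reg = 0x04374
clock 2: out=0, reg = 0x821BA
clock 3: out=0, reg = 0x410DD
clock 4: out=1, reg = 0xA086E
clock 5: out=0, reg = 0xD0437
clock 6: out=1, reg = 0xE821B
clock 7: out=1, reg = 0xF410D
clock 8: out=1, reg = 0x7A086
clock 9: out=0, reg = 0x3D043
clock 10: out=1, reg = 0x9E821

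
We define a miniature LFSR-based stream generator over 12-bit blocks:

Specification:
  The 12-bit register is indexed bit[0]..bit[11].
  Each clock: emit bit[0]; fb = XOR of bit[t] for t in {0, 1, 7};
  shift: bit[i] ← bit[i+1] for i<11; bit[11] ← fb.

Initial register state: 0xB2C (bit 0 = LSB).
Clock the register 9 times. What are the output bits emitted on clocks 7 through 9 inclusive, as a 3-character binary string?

reg_0 = 0xB2C
clock 1: out=0, reg = 0x596
clock 2: out=0, reg = 0x2CB
clock 3: out=1, reg = 0x965
clock 4: out=1, reg = 0xCB2
clock 5: out=0, reg = 0x659
clock 6: out=1, reg = 0xB2C
clock 7: out=0, reg = 0x596
clock 8: out=0, reg = 0x2CB
clock 9: out=1, reg = 0x965

001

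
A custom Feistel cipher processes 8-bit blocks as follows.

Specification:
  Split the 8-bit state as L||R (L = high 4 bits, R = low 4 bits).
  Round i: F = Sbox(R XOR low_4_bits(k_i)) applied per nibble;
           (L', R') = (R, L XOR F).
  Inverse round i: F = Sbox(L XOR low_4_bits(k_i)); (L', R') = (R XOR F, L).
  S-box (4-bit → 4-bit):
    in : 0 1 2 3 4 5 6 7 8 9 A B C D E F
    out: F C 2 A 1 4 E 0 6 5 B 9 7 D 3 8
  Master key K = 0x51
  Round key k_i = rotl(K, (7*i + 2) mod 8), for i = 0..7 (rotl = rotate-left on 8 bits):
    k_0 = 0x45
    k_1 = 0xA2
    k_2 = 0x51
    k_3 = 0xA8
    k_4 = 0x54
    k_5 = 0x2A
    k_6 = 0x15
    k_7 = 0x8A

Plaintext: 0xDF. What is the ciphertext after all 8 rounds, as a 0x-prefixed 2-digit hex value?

s_0 = plaintext = 0xDF
s_1 = Round(s_0, k_0) = 0xF6
s_2 = Round(s_1, k_1) = 0x6E
s_3 = Round(s_2, k_2) = 0xEE
s_4 = Round(s_3, k_3) = 0xE0
s_5 = Round(s_4, k_4) = 0x0F
s_6 = Round(s_5, k_5) = 0xF4
s_7 = Round(s_6, k_6) = 0x43
s_8 = Round(s_7, k_7) = 0x31

0x31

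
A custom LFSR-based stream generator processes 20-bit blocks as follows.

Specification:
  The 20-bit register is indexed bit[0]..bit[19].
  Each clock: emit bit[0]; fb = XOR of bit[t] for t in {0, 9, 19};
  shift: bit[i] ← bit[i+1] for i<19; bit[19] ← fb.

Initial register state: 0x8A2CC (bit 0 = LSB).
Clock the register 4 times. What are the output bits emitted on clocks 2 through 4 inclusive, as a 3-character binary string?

011

reg_0 = 0x8A2CC
clock 1: out=0, reg = 0x45166
clock 2: out=0, reg = 0x228B3
clock 3: out=1, reg = 0x91459
clock 4: out=1, reg = 0x48A2C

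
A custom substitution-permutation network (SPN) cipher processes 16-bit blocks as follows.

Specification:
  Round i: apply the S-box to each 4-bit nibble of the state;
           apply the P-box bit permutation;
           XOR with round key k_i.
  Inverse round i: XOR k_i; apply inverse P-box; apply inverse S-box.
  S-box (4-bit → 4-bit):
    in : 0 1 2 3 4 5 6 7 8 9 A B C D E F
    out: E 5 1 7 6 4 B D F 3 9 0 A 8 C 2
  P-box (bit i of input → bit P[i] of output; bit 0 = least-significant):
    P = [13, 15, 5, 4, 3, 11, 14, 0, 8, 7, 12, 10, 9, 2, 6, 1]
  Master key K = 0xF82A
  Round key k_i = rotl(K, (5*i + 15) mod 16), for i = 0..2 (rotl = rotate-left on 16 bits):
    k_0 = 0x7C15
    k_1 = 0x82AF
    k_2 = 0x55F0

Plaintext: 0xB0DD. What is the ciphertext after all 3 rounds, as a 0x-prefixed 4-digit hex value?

s_0 = plaintext = 0xB0DD
s_1 = Round(s_0, k_0) = 0x6884
s_2 = Round(s_1, k_1) = 0x5D00
s_3 = Round(s_2, k_2) = 0x9981

0x9981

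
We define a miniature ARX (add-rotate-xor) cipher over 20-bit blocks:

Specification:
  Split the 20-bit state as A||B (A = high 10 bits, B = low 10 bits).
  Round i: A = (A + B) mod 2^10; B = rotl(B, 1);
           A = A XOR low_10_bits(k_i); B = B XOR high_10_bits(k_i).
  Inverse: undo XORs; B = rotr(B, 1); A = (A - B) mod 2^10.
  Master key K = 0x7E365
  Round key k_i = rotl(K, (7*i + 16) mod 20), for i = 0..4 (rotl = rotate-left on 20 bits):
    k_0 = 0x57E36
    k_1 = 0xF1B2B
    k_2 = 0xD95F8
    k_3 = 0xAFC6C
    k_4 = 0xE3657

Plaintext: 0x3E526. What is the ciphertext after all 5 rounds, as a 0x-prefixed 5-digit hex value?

0xBAC6E

s_0 = plaintext = 0x3E526
s_1 = Round(s_0, k_0) = 0x0A713
s_2 = Round(s_1, k_1) = 0x05DE1
s_3 = Round(s_2, k_2) = 0x000A7
s_4 = Round(s_3, k_3) = 0x32FF1
s_5 = Round(s_4, k_4) = 0xBAC6E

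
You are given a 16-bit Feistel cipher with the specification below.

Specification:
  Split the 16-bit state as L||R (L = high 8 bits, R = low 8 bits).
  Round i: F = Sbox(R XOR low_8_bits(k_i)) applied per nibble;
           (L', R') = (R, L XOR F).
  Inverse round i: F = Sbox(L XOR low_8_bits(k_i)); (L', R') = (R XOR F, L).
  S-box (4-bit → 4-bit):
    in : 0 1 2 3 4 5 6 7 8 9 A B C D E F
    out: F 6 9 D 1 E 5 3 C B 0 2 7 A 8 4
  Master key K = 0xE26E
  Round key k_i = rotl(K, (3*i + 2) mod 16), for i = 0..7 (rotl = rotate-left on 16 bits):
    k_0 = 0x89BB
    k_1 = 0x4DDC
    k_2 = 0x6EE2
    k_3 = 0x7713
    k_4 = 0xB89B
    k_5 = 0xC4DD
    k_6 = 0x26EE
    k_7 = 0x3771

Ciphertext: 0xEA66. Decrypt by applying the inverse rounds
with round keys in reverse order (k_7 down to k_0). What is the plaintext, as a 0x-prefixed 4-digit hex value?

0x728D

s_0 = ciphertext = 0xEA66
s_1 = InvRound(s_0, k_7) = 0xD4EA
s_2 = InvRound(s_1, k_6) = 0x3AD4
s_3 = InvRound(s_2, k_5) = 0x573A
s_4 = InvRound(s_3, k_4) = 0x4D57
s_5 = InvRound(s_4, k_3) = 0xBF4D
s_6 = InvRound(s_5, k_2) = 0xA7BF
s_7 = InvRound(s_6, k_1) = 0x8DA7
s_8 = InvRound(s_7, k_0) = 0x728D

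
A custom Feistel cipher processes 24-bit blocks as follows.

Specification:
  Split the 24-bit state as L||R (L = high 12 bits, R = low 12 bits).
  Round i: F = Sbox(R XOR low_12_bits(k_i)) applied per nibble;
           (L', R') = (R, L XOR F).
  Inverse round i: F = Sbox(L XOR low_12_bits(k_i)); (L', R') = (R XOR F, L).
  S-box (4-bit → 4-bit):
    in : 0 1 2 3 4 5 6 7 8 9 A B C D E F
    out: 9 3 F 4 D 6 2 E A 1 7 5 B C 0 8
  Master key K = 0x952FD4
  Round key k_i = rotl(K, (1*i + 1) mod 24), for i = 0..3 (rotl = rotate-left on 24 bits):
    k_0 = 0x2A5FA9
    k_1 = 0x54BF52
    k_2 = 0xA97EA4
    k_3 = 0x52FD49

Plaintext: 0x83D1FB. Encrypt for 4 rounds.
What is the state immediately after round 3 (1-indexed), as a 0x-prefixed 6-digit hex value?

s_0 = plaintext = 0x83D1FB
s_1 = Round(s_0, k_0) = 0x1FB852
s_2 = Round(s_1, k_1) = 0x852F62
s_3 = Round(s_2, k_2) = 0xF62BE0
s_4 = Round(s_3, k_3) = 0xBE0D13

0xF62BE0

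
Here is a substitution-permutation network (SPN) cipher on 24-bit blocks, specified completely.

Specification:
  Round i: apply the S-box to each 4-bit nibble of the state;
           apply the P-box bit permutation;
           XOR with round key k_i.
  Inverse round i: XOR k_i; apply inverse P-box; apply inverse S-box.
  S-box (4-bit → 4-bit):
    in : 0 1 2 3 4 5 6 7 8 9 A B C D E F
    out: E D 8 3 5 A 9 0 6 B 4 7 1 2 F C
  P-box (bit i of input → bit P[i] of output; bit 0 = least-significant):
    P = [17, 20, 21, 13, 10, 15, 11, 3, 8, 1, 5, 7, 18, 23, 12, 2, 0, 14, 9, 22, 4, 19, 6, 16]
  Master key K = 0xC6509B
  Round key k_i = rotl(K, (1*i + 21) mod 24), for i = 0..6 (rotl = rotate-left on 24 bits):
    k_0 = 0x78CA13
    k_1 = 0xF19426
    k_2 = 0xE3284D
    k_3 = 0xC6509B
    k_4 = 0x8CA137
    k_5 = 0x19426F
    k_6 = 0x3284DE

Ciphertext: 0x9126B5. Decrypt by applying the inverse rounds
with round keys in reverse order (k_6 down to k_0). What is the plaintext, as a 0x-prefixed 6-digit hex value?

s_0 = ciphertext = 0x9126B5
s_1 = InvRound(s_0, k_6) = 0xF4D851
s_2 = InvRound(s_1, k_5) = 0x9FE80A
s_3 = InvRound(s_2, k_4) = 0x6324F3
s_4 = InvRound(s_3, k_3) = 0xFDBA6F
s_5 = InvRound(s_4, k_2) = 0xDA48D3
s_6 = InvRound(s_5, k_1) = 0xE3FFB4
s_7 = InvRound(s_6, k_0) = 0x5C0EC9

0x5C0EC9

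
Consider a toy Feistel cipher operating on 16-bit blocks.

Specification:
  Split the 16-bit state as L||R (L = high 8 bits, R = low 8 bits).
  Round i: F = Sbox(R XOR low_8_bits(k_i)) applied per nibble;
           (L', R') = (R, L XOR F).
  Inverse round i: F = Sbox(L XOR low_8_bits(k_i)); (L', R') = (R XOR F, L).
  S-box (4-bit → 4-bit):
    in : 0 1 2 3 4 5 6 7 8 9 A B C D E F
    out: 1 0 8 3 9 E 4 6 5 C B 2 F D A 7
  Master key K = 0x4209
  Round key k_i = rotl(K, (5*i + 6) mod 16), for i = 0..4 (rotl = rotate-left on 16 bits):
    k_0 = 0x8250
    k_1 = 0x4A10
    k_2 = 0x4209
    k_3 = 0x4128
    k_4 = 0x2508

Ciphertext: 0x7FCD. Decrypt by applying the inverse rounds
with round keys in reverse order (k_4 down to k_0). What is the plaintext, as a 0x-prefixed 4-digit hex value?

s_0 = ciphertext = 0x7FCD
s_1 = InvRound(s_0, k_4) = 0xAB7F
s_2 = InvRound(s_1, k_3) = 0x2CAB
s_3 = InvRound(s_2, k_2) = 0x252C
s_4 = InvRound(s_3, k_1) = 0x1225
s_5 = InvRound(s_4, k_0) = 0xBD12

0xBD12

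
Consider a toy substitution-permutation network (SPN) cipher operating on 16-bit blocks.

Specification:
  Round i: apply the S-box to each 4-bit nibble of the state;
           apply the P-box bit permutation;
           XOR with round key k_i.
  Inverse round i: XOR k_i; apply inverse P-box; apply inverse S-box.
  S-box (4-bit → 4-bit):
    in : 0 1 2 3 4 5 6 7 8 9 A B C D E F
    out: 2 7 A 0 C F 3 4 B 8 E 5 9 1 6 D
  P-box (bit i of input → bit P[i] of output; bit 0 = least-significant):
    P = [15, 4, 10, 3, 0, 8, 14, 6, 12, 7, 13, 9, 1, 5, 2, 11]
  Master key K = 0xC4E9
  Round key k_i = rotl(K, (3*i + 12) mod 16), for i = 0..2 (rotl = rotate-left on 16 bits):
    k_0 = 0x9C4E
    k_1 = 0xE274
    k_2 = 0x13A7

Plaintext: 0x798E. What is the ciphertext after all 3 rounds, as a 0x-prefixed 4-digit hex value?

s_0 = plaintext = 0x798E
s_1 = Round(s_0, k_0) = 0x9B1B
s_2 = Round(s_1, k_1) = 0x1F75
s_3 = Round(s_2, k_2) = 0xE599

0xE599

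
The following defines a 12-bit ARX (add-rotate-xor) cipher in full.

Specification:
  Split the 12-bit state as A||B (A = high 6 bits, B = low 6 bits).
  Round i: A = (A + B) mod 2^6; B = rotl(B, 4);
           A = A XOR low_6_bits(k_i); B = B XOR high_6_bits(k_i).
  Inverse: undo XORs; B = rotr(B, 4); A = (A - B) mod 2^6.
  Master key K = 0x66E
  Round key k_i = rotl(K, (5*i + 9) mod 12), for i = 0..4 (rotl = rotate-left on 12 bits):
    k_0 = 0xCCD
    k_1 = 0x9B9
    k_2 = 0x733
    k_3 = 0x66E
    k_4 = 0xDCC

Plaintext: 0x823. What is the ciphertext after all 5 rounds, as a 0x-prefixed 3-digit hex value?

0x444

s_0 = plaintext = 0x823
s_1 = Round(s_0, k_0) = 0x38B
s_2 = Round(s_1, k_1) = 0x814
s_3 = Round(s_2, k_2) = 0x1D9
s_4 = Round(s_3, k_3) = 0x38F
s_5 = Round(s_4, k_4) = 0x444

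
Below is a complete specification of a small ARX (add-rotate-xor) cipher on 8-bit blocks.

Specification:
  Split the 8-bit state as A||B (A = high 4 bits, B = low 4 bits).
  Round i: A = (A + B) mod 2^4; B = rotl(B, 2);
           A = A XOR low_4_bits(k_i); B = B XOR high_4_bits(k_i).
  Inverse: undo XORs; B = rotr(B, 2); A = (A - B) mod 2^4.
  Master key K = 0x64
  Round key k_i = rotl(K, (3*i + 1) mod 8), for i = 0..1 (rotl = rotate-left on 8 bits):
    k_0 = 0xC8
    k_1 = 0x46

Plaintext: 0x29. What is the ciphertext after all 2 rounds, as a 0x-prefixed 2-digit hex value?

0xBE

s_0 = plaintext = 0x29
s_1 = Round(s_0, k_0) = 0x3A
s_2 = Round(s_1, k_1) = 0xBE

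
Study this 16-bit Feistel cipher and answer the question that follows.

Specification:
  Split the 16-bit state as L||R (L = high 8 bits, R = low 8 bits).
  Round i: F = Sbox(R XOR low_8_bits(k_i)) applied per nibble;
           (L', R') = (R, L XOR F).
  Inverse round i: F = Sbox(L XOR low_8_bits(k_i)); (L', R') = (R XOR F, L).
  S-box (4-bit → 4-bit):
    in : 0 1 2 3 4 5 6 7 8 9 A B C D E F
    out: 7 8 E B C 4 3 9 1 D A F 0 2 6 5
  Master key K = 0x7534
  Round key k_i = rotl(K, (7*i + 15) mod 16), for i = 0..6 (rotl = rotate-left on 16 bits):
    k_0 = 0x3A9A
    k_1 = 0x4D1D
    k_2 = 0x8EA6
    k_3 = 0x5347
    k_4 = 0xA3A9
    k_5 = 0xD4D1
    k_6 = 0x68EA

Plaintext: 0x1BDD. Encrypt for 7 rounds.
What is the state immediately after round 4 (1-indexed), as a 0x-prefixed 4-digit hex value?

s_0 = plaintext = 0x1BDD
s_1 = Round(s_0, k_0) = 0xDDD2
s_2 = Round(s_1, k_1) = 0xD2D8
s_3 = Round(s_2, k_2) = 0xD844
s_4 = Round(s_3, k_3) = 0x44A3
s_5 = Round(s_4, k_4) = 0xA33E
s_6 = Round(s_5, k_5) = 0x3EC6
s_7 = Round(s_6, k_6) = 0xC6DE

0x44A3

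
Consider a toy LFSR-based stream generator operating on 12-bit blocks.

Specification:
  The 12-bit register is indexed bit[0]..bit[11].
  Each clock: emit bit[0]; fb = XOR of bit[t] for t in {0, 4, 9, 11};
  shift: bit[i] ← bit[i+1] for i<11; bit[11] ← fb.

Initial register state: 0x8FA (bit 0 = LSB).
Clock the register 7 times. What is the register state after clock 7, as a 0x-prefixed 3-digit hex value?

reg_0 = 0x8FA
clock 1: out=0, reg = 0x47D
clock 2: out=1, reg = 0x23E
clock 3: out=0, reg = 0x11F
clock 4: out=1, reg = 0x08F
clock 5: out=1, reg = 0x847
clock 6: out=1, reg = 0x423
clock 7: out=1, reg = 0xA11

0xA11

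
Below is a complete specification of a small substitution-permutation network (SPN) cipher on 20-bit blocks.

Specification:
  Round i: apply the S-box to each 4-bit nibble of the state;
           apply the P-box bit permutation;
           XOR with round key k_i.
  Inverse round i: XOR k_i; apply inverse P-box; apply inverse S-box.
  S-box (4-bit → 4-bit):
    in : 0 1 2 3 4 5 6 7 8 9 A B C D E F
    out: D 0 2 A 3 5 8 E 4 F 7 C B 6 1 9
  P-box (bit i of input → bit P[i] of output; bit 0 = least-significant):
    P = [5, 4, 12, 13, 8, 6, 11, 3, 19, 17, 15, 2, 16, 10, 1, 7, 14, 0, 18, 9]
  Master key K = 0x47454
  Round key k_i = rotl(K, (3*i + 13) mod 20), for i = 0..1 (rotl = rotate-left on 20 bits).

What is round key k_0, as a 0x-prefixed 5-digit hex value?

K = 0x47454
k_0 = rotl(K, (3*0+13) mod 20) = rotl(K, 13) = 0xA88E8

0xA88E8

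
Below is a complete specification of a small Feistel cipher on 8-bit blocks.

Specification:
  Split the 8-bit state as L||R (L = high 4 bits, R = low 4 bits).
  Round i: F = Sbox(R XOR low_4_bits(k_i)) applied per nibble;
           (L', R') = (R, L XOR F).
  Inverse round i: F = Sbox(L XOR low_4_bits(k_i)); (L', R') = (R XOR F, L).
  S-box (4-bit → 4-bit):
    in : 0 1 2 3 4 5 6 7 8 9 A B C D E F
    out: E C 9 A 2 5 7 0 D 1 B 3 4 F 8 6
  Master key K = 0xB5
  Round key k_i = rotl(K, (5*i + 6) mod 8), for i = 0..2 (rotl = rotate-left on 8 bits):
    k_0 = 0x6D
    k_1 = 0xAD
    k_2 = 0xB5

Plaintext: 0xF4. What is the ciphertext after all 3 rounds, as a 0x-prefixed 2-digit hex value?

0xED

s_0 = plaintext = 0xF4
s_1 = Round(s_0, k_0) = 0x4E
s_2 = Round(s_1, k_1) = 0xEE
s_3 = Round(s_2, k_2) = 0xED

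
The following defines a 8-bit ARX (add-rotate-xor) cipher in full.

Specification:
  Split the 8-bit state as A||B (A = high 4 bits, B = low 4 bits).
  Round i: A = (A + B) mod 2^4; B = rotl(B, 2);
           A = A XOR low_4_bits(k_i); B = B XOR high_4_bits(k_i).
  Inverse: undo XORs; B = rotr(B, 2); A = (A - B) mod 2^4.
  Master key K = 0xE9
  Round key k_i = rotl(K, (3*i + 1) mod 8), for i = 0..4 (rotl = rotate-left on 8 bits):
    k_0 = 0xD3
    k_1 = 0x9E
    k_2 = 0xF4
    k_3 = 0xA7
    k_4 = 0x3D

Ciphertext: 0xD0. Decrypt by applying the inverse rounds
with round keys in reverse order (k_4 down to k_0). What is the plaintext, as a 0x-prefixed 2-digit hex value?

0x17

s_0 = ciphertext = 0xD0
s_1 = InvRound(s_0, k_4) = 0x4C
s_2 = InvRound(s_1, k_3) = 0xA9
s_3 = InvRound(s_2, k_2) = 0x59
s_4 = InvRound(s_3, k_1) = 0xB0
s_5 = InvRound(s_4, k_0) = 0x17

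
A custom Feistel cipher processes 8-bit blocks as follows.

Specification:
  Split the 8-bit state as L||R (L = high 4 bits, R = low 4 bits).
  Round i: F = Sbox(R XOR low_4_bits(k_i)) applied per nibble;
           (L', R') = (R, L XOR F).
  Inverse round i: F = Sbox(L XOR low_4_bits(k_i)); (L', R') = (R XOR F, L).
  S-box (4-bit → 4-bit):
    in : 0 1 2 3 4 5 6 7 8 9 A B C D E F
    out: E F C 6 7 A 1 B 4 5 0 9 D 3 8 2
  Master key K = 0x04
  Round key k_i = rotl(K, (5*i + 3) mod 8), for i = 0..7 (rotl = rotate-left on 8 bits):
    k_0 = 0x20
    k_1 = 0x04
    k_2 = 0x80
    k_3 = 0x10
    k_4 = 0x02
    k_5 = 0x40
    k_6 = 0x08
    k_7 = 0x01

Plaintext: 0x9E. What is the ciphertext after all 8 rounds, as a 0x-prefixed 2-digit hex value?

0x51

s_0 = plaintext = 0x9E
s_1 = Round(s_0, k_0) = 0xE1
s_2 = Round(s_1, k_1) = 0x14
s_3 = Round(s_2, k_2) = 0x46
s_4 = Round(s_3, k_3) = 0x65
s_5 = Round(s_4, k_4) = 0x5D
s_6 = Round(s_5, k_5) = 0xD6
s_7 = Round(s_6, k_6) = 0x65
s_8 = Round(s_7, k_7) = 0x51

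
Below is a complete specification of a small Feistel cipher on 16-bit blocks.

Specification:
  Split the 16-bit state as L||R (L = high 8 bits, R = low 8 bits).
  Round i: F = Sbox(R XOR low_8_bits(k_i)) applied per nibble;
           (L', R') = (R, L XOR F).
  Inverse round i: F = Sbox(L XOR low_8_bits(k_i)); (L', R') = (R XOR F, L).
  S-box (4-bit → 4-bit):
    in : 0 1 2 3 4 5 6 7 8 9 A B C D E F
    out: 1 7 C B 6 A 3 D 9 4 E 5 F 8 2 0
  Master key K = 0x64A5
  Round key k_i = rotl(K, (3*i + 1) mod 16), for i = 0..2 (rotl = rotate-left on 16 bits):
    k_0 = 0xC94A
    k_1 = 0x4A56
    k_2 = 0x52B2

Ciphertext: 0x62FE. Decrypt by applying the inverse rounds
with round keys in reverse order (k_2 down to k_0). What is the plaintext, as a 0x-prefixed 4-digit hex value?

s_0 = ciphertext = 0x62FE
s_1 = InvRound(s_0, k_2) = 0x7F62
s_2 = InvRound(s_1, k_1) = 0xA67F
s_3 = InvRound(s_2, k_0) = 0x50A6

0x50A6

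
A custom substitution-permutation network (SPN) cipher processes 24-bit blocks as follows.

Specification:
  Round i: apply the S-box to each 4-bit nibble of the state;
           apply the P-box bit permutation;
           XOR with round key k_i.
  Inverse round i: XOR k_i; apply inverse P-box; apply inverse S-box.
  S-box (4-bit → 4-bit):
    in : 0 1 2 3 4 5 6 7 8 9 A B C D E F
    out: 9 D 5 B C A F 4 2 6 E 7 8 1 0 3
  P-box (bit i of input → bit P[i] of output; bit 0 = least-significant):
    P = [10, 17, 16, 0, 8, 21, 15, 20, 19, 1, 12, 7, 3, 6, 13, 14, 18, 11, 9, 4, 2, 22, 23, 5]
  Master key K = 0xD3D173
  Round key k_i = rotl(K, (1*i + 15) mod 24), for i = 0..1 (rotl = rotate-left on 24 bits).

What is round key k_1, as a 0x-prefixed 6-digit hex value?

0x73D3D1

K = 0xD3D173
k_0 = rotl(K, (1*0+15) mod 24) = rotl(K, 15) = 0xB9E9E8
k_1 = rotl(K, (1*1+15) mod 24) = rotl(K, 16) = 0x73D3D1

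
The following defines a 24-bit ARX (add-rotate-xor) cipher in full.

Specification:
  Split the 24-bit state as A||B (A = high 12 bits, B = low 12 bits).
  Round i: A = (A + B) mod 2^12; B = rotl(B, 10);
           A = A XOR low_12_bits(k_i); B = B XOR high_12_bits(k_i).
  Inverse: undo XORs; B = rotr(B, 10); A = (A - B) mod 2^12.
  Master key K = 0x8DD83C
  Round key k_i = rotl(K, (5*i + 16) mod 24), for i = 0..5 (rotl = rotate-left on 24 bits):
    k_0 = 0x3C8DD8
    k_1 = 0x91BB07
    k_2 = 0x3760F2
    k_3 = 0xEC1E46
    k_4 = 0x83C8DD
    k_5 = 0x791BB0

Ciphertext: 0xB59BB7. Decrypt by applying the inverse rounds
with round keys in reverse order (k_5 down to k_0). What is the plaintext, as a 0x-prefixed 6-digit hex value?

0xCA0CD1

s_0 = ciphertext = 0xB59BB7
s_1 = InvRound(s_0, k_5) = 0x04E09B
s_2 = InvRound(s_1, k_4) = 0x5F529E
s_3 = InvRound(s_2, k_3) = 0xA3417F
s_4 = InvRound(s_3, k_2) = 0x2A2824
s_5 = InvRound(s_4, k_1) = 0x4A94FC
s_6 = InvRound(s_5, k_0) = 0xCA0CD1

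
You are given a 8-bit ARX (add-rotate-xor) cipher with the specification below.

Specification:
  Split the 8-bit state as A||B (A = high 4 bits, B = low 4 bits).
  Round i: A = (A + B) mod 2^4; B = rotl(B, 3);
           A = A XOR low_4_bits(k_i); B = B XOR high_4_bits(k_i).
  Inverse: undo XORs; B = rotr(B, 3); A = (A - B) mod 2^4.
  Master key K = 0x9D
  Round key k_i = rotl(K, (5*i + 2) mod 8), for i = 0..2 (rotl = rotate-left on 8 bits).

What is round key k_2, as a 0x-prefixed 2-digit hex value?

K = 0x9D
k_0 = rotl(K, (5*0+2) mod 8) = rotl(K, 2) = 0x76
k_1 = rotl(K, (5*1+2) mod 8) = rotl(K, 7) = 0xCE
k_2 = rotl(K, (5*2+2) mod 8) = rotl(K, 4) = 0xD9

0xD9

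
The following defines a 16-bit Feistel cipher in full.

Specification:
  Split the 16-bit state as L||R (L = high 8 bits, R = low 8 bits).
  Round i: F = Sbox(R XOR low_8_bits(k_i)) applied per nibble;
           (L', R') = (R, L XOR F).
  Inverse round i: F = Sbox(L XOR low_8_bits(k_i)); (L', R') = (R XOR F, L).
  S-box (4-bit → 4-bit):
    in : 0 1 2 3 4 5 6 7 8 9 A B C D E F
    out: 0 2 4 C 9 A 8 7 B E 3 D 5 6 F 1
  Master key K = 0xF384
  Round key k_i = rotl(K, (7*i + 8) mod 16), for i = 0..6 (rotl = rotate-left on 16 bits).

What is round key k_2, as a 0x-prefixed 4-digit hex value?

0xE13C

K = 0xF384
k_0 = rotl(K, (7*0+8) mod 16) = rotl(K, 8) = 0x84F3
k_1 = rotl(K, (7*1+8) mod 16) = rotl(K, 15) = 0x79C2
k_2 = rotl(K, (7*2+8) mod 16) = rotl(K, 6) = 0xE13C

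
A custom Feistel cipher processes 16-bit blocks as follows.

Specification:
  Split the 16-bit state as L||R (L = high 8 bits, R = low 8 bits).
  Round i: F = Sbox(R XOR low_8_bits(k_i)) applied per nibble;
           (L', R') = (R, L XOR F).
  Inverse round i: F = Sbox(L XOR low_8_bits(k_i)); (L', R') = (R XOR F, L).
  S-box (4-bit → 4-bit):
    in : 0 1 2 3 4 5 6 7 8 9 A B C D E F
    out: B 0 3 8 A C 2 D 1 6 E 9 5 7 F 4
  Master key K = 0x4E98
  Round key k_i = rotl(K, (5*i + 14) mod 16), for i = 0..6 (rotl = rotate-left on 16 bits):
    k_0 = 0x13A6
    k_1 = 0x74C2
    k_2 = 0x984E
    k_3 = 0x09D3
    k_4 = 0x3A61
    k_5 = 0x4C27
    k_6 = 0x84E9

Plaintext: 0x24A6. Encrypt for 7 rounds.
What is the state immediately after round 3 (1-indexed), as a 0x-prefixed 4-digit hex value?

0x61AB

s_0 = plaintext = 0x24A6
s_1 = Round(s_0, k_0) = 0xA69F
s_2 = Round(s_1, k_1) = 0x9F61
s_3 = Round(s_2, k_2) = 0x61AB
s_4 = Round(s_3, k_3) = 0xABB0
s_5 = Round(s_4, k_4) = 0xB0DB
s_6 = Round(s_5, k_5) = 0xDBF5
s_7 = Round(s_6, k_6) = 0xF5DE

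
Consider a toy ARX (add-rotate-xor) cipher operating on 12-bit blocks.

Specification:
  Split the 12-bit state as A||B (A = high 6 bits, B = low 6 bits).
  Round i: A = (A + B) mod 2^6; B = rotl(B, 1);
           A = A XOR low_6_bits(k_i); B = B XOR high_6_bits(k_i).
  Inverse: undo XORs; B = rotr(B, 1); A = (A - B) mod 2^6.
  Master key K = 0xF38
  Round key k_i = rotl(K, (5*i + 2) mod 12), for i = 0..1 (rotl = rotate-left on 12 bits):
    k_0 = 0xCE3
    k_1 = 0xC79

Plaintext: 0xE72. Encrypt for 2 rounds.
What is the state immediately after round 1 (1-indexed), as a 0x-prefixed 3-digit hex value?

0x216

s_0 = plaintext = 0xE72
s_1 = Round(s_0, k_0) = 0x216
s_2 = Round(s_1, k_1) = 0x9DD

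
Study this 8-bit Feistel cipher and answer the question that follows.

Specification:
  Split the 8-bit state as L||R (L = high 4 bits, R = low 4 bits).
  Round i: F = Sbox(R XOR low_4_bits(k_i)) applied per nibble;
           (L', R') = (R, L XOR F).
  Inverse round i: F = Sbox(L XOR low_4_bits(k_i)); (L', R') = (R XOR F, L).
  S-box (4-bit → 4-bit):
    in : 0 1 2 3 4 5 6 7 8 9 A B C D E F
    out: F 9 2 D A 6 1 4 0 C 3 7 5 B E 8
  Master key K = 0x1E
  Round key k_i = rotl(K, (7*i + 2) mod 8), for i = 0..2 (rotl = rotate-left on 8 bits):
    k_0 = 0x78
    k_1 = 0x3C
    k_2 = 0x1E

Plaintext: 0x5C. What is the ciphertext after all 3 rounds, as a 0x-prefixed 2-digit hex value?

s_0 = plaintext = 0x5C
s_1 = Round(s_0, k_0) = 0xCF
s_2 = Round(s_1, k_1) = 0xF1
s_3 = Round(s_2, k_2) = 0x17

0x17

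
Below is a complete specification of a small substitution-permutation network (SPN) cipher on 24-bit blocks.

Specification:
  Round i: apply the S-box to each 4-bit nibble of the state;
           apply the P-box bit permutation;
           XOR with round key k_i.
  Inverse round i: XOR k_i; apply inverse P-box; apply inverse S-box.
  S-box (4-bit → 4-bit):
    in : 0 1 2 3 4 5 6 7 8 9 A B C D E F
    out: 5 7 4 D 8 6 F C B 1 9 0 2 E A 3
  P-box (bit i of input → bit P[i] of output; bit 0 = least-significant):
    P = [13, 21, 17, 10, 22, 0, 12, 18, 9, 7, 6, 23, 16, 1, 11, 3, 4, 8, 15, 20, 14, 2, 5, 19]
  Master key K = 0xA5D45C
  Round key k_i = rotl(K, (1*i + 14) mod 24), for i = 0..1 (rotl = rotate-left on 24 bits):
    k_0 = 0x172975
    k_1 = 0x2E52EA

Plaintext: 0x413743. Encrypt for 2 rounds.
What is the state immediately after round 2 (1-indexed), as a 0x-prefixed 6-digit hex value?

0x9D07F0

s_0 = plaintext = 0x413743
s_1 = Round(s_0, k_0) = 0x98842D
s_2 = Round(s_1, k_1) = 0x9D07F0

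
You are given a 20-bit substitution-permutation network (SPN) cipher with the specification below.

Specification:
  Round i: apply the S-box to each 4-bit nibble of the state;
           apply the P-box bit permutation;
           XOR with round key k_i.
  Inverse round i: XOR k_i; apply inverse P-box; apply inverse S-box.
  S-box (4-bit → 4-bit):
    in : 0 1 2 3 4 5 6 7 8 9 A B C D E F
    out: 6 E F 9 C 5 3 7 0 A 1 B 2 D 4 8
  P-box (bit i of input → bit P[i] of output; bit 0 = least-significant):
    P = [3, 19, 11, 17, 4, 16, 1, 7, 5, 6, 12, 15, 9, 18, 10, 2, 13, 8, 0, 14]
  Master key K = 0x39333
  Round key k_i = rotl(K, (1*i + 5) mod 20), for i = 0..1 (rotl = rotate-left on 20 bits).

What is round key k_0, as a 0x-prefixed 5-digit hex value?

K = 0x39333
k_0 = rotl(K, (1*0+5) mod 20) = rotl(K, 5) = 0x26667

0x26667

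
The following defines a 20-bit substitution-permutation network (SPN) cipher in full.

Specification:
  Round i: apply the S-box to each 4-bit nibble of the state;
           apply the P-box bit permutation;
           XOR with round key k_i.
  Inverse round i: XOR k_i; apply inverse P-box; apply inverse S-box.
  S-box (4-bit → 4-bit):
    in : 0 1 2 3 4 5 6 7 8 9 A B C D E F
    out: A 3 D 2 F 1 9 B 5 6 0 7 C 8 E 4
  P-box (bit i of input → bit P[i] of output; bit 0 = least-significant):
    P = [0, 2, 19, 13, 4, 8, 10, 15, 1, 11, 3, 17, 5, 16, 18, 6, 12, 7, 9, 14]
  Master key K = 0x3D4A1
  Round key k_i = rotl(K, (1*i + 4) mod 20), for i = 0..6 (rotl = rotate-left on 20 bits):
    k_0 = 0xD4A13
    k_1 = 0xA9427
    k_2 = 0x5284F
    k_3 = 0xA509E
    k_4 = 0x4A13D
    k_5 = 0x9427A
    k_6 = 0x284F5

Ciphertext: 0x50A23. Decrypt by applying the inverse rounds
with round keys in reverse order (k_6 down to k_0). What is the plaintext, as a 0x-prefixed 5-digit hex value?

0xDF9B8

s_0 = ciphertext = 0x50A23
s_1 = InvRound(s_0, k_6) = 0x9E723
s_2 = InvRound(s_1, k_5) = 0xADF46
s_3 = InvRound(s_2, k_4) = 0x22482
s_4 = InvRound(s_3, k_3) = 0x6AF8E
s_5 = InvRound(s_4, k_2) = 0x90DE5
s_6 = InvRound(s_5, k_1) = 0x1070A
s_7 = InvRound(s_6, k_0) = 0xDF9B8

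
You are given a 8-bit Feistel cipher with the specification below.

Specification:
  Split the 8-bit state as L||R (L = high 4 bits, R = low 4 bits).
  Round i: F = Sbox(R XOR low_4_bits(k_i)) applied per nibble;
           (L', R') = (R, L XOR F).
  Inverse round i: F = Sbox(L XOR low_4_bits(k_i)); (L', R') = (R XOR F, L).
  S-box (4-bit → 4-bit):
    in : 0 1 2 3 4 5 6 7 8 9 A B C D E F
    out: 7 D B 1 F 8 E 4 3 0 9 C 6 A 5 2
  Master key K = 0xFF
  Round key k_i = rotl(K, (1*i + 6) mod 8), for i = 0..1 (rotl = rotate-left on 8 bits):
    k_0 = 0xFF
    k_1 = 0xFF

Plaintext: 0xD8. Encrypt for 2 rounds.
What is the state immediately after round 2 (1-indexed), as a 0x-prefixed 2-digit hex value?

0x96

s_0 = plaintext = 0xD8
s_1 = Round(s_0, k_0) = 0x89
s_2 = Round(s_1, k_1) = 0x96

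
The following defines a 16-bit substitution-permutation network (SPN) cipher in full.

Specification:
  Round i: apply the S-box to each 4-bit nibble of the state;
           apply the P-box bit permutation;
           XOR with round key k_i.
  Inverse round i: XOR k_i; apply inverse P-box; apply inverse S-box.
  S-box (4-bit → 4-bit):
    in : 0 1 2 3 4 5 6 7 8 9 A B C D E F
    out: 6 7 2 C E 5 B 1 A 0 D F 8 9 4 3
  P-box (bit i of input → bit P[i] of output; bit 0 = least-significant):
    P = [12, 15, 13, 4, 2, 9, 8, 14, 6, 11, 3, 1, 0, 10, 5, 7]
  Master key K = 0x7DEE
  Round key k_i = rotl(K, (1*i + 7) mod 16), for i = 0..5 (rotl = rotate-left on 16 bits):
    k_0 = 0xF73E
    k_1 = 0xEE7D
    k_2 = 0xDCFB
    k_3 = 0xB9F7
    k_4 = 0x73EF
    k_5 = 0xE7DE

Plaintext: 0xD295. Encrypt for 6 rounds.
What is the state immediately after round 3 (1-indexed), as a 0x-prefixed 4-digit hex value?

s_0 = plaintext = 0xD295
s_1 = Round(s_0, k_0) = 0xCFBF
s_2 = Round(s_1, k_1) = 0x35B9
s_3 = Round(s_2, k_2) = 0x9F17
s_4 = Round(s_3, k_3) = 0xA2B3
s_5 = Round(s_4, k_4) = 0x185A
s_6 = Round(s_5, k_5) = 0xDAE9

0x9F17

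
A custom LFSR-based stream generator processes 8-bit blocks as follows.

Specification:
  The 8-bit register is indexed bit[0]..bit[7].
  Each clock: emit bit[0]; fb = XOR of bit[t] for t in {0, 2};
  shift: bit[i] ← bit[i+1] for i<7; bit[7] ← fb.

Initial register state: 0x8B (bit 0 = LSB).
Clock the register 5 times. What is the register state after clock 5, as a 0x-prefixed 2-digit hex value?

reg_0 = 0x8B
clock 1: out=1, reg = 0xC5
clock 2: out=1, reg = 0x62
clock 3: out=0, reg = 0x31
clock 4: out=1, reg = 0x98
clock 5: out=0, reg = 0x4C

0x4C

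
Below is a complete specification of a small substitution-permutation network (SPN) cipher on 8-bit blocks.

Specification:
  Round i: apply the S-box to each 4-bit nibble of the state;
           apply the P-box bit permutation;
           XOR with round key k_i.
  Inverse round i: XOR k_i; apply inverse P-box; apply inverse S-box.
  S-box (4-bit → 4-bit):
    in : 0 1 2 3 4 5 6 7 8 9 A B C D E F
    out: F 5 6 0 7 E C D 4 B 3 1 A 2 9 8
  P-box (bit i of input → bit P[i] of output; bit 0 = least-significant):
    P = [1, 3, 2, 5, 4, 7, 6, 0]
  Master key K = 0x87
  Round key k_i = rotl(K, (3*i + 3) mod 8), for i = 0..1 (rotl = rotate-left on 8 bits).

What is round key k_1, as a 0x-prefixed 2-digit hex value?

0xE1

K = 0x87
k_0 = rotl(K, (3*0+3) mod 8) = rotl(K, 3) = 0x3C
k_1 = rotl(K, (3*1+3) mod 8) = rotl(K, 6) = 0xE1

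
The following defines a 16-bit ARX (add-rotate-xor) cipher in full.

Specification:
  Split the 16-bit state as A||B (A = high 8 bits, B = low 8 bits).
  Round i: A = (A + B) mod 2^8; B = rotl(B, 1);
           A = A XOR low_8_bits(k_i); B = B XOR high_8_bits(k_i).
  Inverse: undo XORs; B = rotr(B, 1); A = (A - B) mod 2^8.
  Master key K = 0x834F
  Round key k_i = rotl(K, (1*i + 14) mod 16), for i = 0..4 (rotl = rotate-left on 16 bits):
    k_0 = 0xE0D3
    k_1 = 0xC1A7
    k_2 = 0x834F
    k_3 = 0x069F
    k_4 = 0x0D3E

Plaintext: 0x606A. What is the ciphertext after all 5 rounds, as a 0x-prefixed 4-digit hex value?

0xE442

s_0 = plaintext = 0x606A
s_1 = Round(s_0, k_0) = 0x1934
s_2 = Round(s_1, k_1) = 0xEAA9
s_3 = Round(s_2, k_2) = 0xDCD0
s_4 = Round(s_3, k_3) = 0x33A7
s_5 = Round(s_4, k_4) = 0xE442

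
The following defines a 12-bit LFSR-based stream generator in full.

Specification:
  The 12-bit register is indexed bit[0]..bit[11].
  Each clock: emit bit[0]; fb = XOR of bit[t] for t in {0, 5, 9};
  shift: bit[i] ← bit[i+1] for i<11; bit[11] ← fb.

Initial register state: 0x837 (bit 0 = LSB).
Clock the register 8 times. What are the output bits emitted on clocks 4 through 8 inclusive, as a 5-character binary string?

reg_0 = 0x837
clock 1: out=1, reg = 0x41B
clock 2: out=1, reg = 0xA0D
clock 3: out=1, reg = 0x506
clock 4: out=0, reg = 0x283
clock 5: out=1, reg = 0x141
clock 6: out=1, reg = 0x8A0
clock 7: out=0, reg = 0xC50
clock 8: out=0, reg = 0x628

01100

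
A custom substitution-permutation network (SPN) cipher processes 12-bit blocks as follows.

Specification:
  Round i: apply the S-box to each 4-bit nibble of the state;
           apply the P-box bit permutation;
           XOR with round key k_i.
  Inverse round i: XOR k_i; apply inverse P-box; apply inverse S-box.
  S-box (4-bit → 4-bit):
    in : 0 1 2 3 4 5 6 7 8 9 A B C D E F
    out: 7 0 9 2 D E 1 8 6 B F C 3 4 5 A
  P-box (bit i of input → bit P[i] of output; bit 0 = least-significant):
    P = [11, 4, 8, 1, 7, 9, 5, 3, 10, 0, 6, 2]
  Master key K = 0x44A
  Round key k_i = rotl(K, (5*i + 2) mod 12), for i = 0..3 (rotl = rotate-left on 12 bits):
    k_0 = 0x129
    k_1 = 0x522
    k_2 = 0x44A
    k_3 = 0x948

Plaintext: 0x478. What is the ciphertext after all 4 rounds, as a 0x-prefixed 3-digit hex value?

s_0 = plaintext = 0x478
s_1 = Round(s_0, k_0) = 0x475
s_2 = Round(s_1, k_1) = 0x07C
s_3 = Round(s_2, k_2) = 0x813
s_4 = Round(s_3, k_3) = 0x919

0x919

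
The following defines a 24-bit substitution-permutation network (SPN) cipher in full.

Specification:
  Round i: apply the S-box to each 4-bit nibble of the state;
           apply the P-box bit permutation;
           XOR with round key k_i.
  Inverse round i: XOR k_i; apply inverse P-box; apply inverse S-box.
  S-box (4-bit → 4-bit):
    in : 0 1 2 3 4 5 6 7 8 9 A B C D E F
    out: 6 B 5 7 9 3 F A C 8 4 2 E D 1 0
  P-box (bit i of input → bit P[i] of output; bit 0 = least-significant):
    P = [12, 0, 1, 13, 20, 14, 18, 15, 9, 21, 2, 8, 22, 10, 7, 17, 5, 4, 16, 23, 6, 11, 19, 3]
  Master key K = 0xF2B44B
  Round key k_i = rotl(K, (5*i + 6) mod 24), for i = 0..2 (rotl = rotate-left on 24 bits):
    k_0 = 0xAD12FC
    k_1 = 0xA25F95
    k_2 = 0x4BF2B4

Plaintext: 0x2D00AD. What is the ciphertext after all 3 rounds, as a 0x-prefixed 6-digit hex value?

0x45A1EF

s_0 = plaintext = 0x2D00AD
s_1 = Round(s_0, k_0) = 0x00261A
s_2 = Round(s_1, k_1) = 0xDB9403
s_3 = Round(s_2, k_2) = 0x45A1EF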